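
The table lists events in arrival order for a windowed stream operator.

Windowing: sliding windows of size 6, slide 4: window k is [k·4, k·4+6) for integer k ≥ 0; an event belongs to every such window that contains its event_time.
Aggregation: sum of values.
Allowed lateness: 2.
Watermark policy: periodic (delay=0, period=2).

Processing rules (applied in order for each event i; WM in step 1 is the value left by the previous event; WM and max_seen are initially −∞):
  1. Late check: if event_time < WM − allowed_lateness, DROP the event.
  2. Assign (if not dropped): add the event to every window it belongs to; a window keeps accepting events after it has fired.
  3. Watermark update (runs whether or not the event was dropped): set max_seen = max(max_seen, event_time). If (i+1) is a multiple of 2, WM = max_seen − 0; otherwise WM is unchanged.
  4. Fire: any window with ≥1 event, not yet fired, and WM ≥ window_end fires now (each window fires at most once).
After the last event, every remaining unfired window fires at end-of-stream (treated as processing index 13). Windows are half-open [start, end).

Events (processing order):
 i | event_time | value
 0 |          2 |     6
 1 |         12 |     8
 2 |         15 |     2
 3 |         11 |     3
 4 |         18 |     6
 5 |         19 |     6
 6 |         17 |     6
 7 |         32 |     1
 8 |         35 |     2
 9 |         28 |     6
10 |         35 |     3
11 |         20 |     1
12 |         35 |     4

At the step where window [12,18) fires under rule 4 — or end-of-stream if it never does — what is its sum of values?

10

i=0 t=2 v=6: → [0,6); WM=−∞
i=1 t=12 v=8: → [12,18),[8,14); WM=12; [0,6) fires=6
i=2 t=15 v=2: → [12,18); WM=12
i=3 t=11 v=3: → [8,14); WM=15; [8,14) fires=11
i=4 t=18 v=6: → [16,22); WM=15
i=5 t=19 v=6: → [16,22); WM=19; [12,18) fires=10
i=6 t=17 v=6: → [16,22),[12,18); WM=19
i=7 t=32 v=1: → [32,38),[28,34); WM=32; [16,22) fires=18
i=8 t=35 v=2: → [32,38); WM=32
i=9 t=28 v=6: DROP (t<32-2); WM=35; [28,34) fires=1
i=10 t=35 v=3: → [32,38); WM=35
i=11 t=20 v=1: DROP (t<35-2); WM=35
i=12 t=35 v=4: → [32,38); WM=35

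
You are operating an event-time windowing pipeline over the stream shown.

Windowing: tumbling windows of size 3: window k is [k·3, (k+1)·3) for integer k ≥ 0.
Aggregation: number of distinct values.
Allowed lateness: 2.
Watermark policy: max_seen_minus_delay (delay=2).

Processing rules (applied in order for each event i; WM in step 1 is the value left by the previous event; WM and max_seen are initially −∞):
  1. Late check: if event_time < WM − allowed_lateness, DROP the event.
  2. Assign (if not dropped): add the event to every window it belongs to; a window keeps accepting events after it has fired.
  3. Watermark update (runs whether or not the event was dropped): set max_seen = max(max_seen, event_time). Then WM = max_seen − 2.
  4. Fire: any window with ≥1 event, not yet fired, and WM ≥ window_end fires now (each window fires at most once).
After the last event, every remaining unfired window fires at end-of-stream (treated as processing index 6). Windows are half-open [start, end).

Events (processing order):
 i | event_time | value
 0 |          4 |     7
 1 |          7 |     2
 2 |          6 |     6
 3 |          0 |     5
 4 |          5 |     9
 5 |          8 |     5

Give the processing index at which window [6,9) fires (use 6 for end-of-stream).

i=0 t=4 v=7: → [3,6); WM=2
i=1 t=7 v=2: → [6,9); WM=5
i=2 t=6 v=6: → [6,9); WM=5
i=3 t=0 v=5: DROP (t<5-2); WM=5
i=4 t=5 v=9: → [3,6); WM=5
i=5 t=8 v=5: → [6,9); WM=6; [3,6) fires=2

6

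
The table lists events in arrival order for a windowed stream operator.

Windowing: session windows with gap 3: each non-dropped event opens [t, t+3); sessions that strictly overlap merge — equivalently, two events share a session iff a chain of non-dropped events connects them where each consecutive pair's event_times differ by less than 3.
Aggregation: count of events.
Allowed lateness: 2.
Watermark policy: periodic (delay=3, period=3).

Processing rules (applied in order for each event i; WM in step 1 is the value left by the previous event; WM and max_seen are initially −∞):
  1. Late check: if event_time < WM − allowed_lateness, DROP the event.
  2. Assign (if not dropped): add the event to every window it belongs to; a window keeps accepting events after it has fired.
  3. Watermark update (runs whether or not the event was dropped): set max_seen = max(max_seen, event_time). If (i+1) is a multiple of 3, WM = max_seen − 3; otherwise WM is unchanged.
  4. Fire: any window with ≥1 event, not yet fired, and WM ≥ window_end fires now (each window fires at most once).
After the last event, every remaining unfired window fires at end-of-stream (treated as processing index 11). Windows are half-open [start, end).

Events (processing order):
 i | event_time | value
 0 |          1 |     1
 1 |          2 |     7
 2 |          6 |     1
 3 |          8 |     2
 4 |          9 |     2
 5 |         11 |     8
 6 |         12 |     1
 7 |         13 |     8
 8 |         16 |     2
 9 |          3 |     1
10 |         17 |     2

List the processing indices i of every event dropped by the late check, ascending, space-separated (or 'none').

9

i=0 t=1 v=1: → [1,4); WM=−∞
i=1 t=2 v=7: → [1,5); WM=−∞
i=2 t=6 v=1: → [6,9); WM=3
i=3 t=8 v=2: → [6,11); WM=3
i=4 t=9 v=2: → [6,12); WM=3
i=5 t=11 v=8: → [6,14); WM=8
i=6 t=12 v=1: → [6,15); WM=8
i=7 t=13 v=8: → [6,16); WM=8
i=8 t=16 v=2: → [16,19); WM=13
i=9 t=3 v=1: DROP (t<13-2); WM=13
i=10 t=17 v=2: → [16,20); WM=13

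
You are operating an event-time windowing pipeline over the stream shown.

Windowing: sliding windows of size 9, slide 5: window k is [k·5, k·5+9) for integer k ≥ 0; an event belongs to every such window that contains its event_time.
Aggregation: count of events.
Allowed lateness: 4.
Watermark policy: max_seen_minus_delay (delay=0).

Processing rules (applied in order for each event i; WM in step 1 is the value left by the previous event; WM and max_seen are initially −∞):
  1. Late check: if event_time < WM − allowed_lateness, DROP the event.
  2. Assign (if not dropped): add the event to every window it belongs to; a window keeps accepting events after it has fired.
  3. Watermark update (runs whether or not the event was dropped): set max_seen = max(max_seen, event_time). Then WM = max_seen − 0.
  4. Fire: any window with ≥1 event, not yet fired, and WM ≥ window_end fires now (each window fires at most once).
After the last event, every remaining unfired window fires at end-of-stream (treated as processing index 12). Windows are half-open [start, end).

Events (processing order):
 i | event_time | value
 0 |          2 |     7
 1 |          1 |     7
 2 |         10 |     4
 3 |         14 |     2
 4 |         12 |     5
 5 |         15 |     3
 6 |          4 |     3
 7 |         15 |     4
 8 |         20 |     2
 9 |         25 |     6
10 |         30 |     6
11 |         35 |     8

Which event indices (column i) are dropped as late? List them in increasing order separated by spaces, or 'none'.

6

i=0 t=2 v=7: → [0,9); WM=2
i=1 t=1 v=7: → [0,9); WM=2
i=2 t=10 v=4: → [10,19),[5,14); WM=10; [0,9) fires=2
i=3 t=14 v=2: → [10,19); WM=14; [5,14) fires=1
i=4 t=12 v=5: → [10,19),[5,14); WM=14
i=5 t=15 v=3: → [15,24),[10,19); WM=15
i=6 t=4 v=3: DROP (t<15-4); WM=15
i=7 t=15 v=4: → [15,24),[10,19); WM=15
i=8 t=20 v=2: → [20,29),[15,24); WM=20; [10,19) fires=5
i=9 t=25 v=6: → [25,34),[20,29); WM=25; [15,24) fires=3
i=10 t=30 v=6: → [30,39),[25,34); WM=30; [20,29) fires=2
i=11 t=35 v=8: → [35,44),[30,39); WM=35; [25,34) fires=2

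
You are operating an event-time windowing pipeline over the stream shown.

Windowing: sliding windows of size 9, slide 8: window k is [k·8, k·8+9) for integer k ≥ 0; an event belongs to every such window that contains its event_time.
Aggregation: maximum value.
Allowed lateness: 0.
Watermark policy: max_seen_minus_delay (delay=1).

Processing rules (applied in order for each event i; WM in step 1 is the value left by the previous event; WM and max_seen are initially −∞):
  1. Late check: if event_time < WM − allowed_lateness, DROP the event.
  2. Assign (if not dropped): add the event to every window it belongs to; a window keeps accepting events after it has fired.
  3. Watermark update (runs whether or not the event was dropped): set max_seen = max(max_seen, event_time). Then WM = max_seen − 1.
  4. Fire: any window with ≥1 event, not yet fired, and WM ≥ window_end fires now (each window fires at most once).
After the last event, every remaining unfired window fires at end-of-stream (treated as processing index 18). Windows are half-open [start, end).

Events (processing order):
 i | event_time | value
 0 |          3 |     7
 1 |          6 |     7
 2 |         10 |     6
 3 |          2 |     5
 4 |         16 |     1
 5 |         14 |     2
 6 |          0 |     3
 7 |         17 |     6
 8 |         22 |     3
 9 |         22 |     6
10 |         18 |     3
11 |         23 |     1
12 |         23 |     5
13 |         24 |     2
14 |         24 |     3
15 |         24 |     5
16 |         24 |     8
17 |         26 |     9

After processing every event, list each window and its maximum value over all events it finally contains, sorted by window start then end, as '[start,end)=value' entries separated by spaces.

i=0 t=3 v=7: → [0,9); WM=2
i=1 t=6 v=7: → [0,9); WM=5
i=2 t=10 v=6: → [8,17); WM=9; [0,9) fires=7
i=3 t=2 v=5: DROP (t<9-0); WM=9
i=4 t=16 v=1: → [16,25),[8,17); WM=15
i=5 t=14 v=2: DROP (t<15-0); WM=15
i=6 t=0 v=3: DROP (t<15-0); WM=15
i=7 t=17 v=6: → [16,25); WM=16
i=8 t=22 v=3: → [16,25); WM=21; [8,17) fires=6
i=9 t=22 v=6: → [16,25); WM=21
i=10 t=18 v=3: DROP (t<21-0); WM=21
i=11 t=23 v=1: → [16,25); WM=22
i=12 t=23 v=5: → [16,25); WM=22
i=13 t=24 v=2: → [24,33),[16,25); WM=23
i=14 t=24 v=3: → [24,33),[16,25); WM=23
i=15 t=24 v=5: → [24,33),[16,25); WM=23
i=16 t=24 v=8: → [24,33),[16,25); WM=23
i=17 t=26 v=9: → [24,33); WM=25; [16,25) fires=8

[0,9)=7 [8,17)=6 [16,25)=8 [24,33)=9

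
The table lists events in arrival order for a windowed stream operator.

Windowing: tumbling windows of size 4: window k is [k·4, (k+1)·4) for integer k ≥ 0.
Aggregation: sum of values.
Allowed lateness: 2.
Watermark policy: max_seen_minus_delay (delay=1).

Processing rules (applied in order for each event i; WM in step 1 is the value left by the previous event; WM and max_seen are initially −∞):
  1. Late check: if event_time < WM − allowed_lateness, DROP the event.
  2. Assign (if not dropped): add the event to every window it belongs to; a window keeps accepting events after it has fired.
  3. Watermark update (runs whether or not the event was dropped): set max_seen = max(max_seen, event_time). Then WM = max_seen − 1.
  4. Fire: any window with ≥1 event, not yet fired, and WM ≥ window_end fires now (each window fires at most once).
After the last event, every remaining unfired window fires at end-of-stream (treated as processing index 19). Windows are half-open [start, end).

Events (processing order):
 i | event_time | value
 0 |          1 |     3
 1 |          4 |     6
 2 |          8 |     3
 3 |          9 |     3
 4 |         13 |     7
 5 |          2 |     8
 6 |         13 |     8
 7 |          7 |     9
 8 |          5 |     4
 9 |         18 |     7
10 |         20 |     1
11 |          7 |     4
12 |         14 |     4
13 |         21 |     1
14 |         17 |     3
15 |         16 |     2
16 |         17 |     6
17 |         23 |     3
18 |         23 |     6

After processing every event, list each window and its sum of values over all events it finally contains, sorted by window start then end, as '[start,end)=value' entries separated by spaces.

[0,4)=3 [4,8)=6 [8,12)=6 [12,16)=15 [16,20)=7 [20,24)=11

i=0 t=1 v=3: → [0,4); WM=0
i=1 t=4 v=6: → [4,8); WM=3
i=2 t=8 v=3: → [8,12); WM=7; [0,4) fires=3
i=3 t=9 v=3: → [8,12); WM=8; [4,8) fires=6
i=4 t=13 v=7: → [12,16); WM=12; [8,12) fires=6
i=5 t=2 v=8: DROP (t<12-2); WM=12
i=6 t=13 v=8: → [12,16); WM=12
i=7 t=7 v=9: DROP (t<12-2); WM=12
i=8 t=5 v=4: DROP (t<12-2); WM=12
i=9 t=18 v=7: → [16,20); WM=17; [12,16) fires=15
i=10 t=20 v=1: → [20,24); WM=19
i=11 t=7 v=4: DROP (t<19-2); WM=19
i=12 t=14 v=4: DROP (t<19-2); WM=19
i=13 t=21 v=1: → [20,24); WM=20; [16,20) fires=7
i=14 t=17 v=3: DROP (t<20-2); WM=20
i=15 t=16 v=2: DROP (t<20-2); WM=20
i=16 t=17 v=6: DROP (t<20-2); WM=20
i=17 t=23 v=3: → [20,24); WM=22
i=18 t=23 v=6: → [20,24); WM=22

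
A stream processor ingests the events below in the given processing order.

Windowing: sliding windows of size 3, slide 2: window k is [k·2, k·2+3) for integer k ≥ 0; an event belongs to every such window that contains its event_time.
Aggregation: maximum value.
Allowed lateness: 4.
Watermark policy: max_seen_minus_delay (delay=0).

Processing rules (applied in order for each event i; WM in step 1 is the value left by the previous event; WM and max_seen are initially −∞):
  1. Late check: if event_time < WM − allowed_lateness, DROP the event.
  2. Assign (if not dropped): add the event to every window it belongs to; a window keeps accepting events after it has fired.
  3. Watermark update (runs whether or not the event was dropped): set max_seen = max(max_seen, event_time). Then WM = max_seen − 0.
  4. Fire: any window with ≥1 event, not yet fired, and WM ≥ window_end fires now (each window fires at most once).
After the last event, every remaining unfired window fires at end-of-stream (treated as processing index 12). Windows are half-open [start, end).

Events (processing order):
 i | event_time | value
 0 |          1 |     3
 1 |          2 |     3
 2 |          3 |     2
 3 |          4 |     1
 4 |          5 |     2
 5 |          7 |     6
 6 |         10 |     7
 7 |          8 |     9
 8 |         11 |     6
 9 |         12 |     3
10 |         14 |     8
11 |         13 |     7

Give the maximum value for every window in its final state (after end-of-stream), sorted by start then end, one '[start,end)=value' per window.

[0,3)=3 [2,5)=3 [4,7)=2 [6,9)=9 [8,11)=9 [10,13)=7 [12,15)=8 [14,17)=8

i=0 t=1 v=3: → [0,3); WM=1
i=1 t=2 v=3: → [2,5),[0,3); WM=2
i=2 t=3 v=2: → [2,5); WM=3; [0,3) fires=3
i=3 t=4 v=1: → [4,7),[2,5); WM=4
i=4 t=5 v=2: → [4,7); WM=5; [2,5) fires=3
i=5 t=7 v=6: → [6,9); WM=7; [4,7) fires=2
i=6 t=10 v=7: → [10,13),[8,11); WM=10; [6,9) fires=6
i=7 t=8 v=9: → [8,11),[6,9); WM=10
i=8 t=11 v=6: → [10,13); WM=11; [8,11) fires=9
i=9 t=12 v=3: → [12,15),[10,13); WM=12
i=10 t=14 v=8: → [14,17),[12,15); WM=14; [10,13) fires=7
i=11 t=13 v=7: → [12,15); WM=14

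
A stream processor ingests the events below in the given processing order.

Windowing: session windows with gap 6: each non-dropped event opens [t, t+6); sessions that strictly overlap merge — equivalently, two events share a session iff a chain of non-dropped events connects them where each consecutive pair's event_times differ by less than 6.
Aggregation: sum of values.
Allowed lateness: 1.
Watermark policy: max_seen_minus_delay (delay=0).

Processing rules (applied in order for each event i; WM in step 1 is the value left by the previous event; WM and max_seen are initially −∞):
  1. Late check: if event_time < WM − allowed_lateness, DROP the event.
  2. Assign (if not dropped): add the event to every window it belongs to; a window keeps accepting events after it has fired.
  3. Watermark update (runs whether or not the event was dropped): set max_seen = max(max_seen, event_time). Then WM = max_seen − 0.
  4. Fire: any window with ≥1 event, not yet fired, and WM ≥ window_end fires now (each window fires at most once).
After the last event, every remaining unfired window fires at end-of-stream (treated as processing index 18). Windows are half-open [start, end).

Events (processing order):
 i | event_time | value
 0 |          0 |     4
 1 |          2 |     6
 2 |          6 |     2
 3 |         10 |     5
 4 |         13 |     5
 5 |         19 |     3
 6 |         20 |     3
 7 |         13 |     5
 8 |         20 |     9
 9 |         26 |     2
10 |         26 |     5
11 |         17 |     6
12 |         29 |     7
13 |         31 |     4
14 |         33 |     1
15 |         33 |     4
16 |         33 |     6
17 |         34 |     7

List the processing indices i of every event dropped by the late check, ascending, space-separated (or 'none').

7 11

i=0 t=0 v=4: → [0,6); WM=0
i=1 t=2 v=6: → [0,8); WM=2
i=2 t=6 v=2: → [0,12); WM=6
i=3 t=10 v=5: → [0,16); WM=10
i=4 t=13 v=5: → [0,19); WM=13
i=5 t=19 v=3: → [19,25); WM=19
i=6 t=20 v=3: → [19,26); WM=20
i=7 t=13 v=5: DROP (t<20-1); WM=20
i=8 t=20 v=9: → [19,26); WM=20
i=9 t=26 v=2: → [26,32); WM=26
i=10 t=26 v=5: → [26,32); WM=26
i=11 t=17 v=6: DROP (t<26-1); WM=26
i=12 t=29 v=7: → [26,35); WM=29
i=13 t=31 v=4: → [26,37); WM=31
i=14 t=33 v=1: → [26,39); WM=33
i=15 t=33 v=4: → [26,39); WM=33
i=16 t=33 v=6: → [26,39); WM=33
i=17 t=34 v=7: → [26,40); WM=34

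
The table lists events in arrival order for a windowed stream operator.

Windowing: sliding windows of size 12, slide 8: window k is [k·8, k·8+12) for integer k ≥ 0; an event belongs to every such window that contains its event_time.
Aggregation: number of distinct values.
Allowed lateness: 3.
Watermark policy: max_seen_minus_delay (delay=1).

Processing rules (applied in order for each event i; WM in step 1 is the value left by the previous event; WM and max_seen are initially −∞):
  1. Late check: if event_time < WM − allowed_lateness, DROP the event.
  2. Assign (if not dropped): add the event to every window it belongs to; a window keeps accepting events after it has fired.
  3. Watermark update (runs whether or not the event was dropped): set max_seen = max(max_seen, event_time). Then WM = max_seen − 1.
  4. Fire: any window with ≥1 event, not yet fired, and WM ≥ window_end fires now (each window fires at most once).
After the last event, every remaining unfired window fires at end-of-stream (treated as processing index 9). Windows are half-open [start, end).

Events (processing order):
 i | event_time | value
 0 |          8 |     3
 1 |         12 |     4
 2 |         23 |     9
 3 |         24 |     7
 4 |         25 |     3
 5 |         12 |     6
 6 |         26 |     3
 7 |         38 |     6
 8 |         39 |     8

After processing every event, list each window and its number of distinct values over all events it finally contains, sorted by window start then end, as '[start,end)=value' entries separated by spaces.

[0,12)=1 [8,20)=2 [16,28)=3 [24,36)=2 [32,44)=2

i=0 t=8 v=3: → [8,20),[0,12); WM=7
i=1 t=12 v=4: → [8,20); WM=11
i=2 t=23 v=9: → [16,28); WM=22; [0,12) fires=1 [8,20) fires=2
i=3 t=24 v=7: → [24,36),[16,28); WM=23
i=4 t=25 v=3: → [24,36),[16,28); WM=24
i=5 t=12 v=6: DROP (t<24-3); WM=24
i=6 t=26 v=3: → [24,36),[16,28); WM=25
i=7 t=38 v=6: → [32,44); WM=37; [16,28) fires=3 [24,36) fires=2
i=8 t=39 v=8: → [32,44); WM=38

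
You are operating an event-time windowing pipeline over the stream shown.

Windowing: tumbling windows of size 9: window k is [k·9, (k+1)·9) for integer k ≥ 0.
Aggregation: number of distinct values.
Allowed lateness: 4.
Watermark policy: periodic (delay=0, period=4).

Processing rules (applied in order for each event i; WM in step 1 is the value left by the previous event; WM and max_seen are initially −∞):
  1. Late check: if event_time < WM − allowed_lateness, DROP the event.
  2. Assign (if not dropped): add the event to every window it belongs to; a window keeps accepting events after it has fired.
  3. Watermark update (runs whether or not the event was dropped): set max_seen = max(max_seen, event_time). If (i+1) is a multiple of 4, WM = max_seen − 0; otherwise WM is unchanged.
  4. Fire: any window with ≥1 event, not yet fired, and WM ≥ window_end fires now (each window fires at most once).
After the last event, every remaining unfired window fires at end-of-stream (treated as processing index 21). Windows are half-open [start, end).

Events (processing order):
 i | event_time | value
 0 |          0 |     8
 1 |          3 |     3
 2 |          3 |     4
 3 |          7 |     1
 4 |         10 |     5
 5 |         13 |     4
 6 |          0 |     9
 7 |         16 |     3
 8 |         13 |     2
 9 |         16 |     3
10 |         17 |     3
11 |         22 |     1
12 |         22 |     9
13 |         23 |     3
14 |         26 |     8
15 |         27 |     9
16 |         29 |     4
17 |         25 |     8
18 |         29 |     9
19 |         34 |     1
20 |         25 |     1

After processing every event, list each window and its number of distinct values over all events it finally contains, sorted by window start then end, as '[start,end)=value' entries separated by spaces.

[0,9)=4 [9,18)=4 [18,27)=4 [27,36)=3

i=0 t=0 v=8: → [0,9); WM=−∞
i=1 t=3 v=3: → [0,9); WM=−∞
i=2 t=3 v=4: → [0,9); WM=−∞
i=3 t=7 v=1: → [0,9); WM=7
i=4 t=10 v=5: → [9,18); WM=7
i=5 t=13 v=4: → [9,18); WM=7
i=6 t=0 v=9: DROP (t<7-4); WM=7
i=7 t=16 v=3: → [9,18); WM=16; [0,9) fires=4
i=8 t=13 v=2: → [9,18); WM=16
i=9 t=16 v=3: → [9,18); WM=16
i=10 t=17 v=3: → [9,18); WM=16
i=11 t=22 v=1: → [18,27); WM=22; [9,18) fires=4
i=12 t=22 v=9: → [18,27); WM=22
i=13 t=23 v=3: → [18,27); WM=22
i=14 t=26 v=8: → [18,27); WM=22
i=15 t=27 v=9: → [27,36); WM=27; [18,27) fires=4
i=16 t=29 v=4: → [27,36); WM=27
i=17 t=25 v=8: → [18,27); WM=27
i=18 t=29 v=9: → [27,36); WM=27
i=19 t=34 v=1: → [27,36); WM=34
i=20 t=25 v=1: DROP (t<34-4); WM=34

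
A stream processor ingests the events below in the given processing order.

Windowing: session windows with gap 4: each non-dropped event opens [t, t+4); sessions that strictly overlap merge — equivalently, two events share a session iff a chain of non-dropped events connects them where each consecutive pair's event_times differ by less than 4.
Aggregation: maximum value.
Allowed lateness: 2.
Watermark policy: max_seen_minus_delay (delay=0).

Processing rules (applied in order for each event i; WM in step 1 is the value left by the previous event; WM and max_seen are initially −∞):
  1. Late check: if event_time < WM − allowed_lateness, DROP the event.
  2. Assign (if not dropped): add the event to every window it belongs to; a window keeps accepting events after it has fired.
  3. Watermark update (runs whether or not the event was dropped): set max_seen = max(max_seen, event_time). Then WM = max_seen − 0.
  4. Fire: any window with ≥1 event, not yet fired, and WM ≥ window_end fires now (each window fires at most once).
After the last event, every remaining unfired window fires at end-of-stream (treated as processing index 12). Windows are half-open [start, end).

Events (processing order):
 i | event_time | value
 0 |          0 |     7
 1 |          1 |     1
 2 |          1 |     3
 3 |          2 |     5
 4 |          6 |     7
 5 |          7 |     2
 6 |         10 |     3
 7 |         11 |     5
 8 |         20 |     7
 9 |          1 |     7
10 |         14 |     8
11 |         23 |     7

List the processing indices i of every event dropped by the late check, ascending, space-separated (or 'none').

i=0 t=0 v=7: → [0,4); WM=0
i=1 t=1 v=1: → [0,5); WM=1
i=2 t=1 v=3: → [0,5); WM=1
i=3 t=2 v=5: → [0,6); WM=2
i=4 t=6 v=7: → [6,10); WM=6
i=5 t=7 v=2: → [6,11); WM=7
i=6 t=10 v=3: → [6,14); WM=10
i=7 t=11 v=5: → [6,15); WM=11
i=8 t=20 v=7: → [20,24); WM=20
i=9 t=1 v=7: DROP (t<20-2); WM=20
i=10 t=14 v=8: DROP (t<20-2); WM=20
i=11 t=23 v=7: → [20,27); WM=23

9 10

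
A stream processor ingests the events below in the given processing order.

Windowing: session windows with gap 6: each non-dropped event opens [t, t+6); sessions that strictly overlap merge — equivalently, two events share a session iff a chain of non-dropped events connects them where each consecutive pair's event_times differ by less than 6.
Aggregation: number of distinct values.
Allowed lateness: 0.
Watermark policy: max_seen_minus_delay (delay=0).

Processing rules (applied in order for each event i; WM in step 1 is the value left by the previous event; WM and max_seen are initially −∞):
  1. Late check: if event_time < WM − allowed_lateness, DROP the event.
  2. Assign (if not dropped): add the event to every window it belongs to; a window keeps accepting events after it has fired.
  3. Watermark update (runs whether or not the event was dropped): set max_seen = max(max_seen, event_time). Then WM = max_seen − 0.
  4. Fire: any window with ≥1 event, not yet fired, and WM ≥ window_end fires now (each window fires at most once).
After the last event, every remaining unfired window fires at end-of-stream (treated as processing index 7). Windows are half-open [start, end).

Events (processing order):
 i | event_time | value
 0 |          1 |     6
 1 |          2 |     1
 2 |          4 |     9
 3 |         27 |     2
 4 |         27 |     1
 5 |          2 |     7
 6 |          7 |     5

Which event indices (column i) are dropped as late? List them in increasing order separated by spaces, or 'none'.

5 6

i=0 t=1 v=6: → [1,7); WM=1
i=1 t=2 v=1: → [1,8); WM=2
i=2 t=4 v=9: → [1,10); WM=4
i=3 t=27 v=2: → [27,33); WM=27
i=4 t=27 v=1: → [27,33); WM=27
i=5 t=2 v=7: DROP (t<27-0); WM=27
i=6 t=7 v=5: DROP (t<27-0); WM=27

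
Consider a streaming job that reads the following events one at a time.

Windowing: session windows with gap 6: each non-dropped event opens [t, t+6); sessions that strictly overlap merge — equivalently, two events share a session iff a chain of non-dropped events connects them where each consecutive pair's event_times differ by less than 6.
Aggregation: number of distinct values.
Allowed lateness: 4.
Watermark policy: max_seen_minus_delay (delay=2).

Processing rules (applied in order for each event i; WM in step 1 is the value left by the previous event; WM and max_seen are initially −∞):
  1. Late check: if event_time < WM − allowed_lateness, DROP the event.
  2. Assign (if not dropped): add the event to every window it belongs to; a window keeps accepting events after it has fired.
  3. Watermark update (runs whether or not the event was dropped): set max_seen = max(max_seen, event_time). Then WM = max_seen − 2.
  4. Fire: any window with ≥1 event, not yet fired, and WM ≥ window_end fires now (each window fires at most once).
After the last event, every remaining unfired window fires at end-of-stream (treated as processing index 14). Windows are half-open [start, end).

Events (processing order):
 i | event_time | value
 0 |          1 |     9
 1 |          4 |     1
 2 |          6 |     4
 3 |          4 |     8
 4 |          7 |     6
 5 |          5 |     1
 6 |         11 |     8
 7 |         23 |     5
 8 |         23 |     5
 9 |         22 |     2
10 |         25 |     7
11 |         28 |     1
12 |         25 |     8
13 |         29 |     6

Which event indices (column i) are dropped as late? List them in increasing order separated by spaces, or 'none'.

i=0 t=1 v=9: → [1,7); WM=-1
i=1 t=4 v=1: → [1,10); WM=2
i=2 t=6 v=4: → [1,12); WM=4
i=3 t=4 v=8: → [1,12); WM=4
i=4 t=7 v=6: → [1,13); WM=5
i=5 t=5 v=1: → [1,13); WM=5
i=6 t=11 v=8: → [1,17); WM=9
i=7 t=23 v=5: → [23,29); WM=21
i=8 t=23 v=5: → [23,29); WM=21
i=9 t=22 v=2: → [22,29); WM=21
i=10 t=25 v=7: → [22,31); WM=23
i=11 t=28 v=1: → [22,34); WM=26
i=12 t=25 v=8: → [22,34); WM=26
i=13 t=29 v=6: → [22,35); WM=27

none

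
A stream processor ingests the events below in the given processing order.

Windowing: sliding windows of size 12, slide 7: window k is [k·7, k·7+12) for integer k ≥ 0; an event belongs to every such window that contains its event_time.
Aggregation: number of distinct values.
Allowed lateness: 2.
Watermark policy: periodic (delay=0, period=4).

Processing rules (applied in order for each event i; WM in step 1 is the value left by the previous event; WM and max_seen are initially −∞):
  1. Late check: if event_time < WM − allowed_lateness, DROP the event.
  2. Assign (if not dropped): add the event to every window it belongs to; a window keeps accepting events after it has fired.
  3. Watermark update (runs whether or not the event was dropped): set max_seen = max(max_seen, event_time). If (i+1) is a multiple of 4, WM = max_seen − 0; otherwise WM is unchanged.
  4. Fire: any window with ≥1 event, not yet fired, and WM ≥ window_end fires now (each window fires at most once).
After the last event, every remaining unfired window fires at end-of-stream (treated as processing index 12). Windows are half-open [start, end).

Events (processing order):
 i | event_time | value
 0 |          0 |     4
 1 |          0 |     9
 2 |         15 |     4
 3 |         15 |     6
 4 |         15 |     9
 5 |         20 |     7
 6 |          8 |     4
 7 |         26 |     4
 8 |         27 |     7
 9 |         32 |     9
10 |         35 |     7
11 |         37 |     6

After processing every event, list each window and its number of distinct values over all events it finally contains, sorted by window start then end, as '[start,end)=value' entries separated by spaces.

i=0 t=0 v=4: → [0,12); WM=−∞
i=1 t=0 v=9: → [0,12); WM=−∞
i=2 t=15 v=4: → [14,26),[7,19); WM=−∞
i=3 t=15 v=6: → [14,26),[7,19); WM=15; [0,12) fires=2
i=4 t=15 v=9: → [14,26),[7,19); WM=15
i=5 t=20 v=7: → [14,26); WM=15
i=6 t=8 v=4: DROP (t<15-2); WM=15
i=7 t=26 v=4: → [21,33); WM=26; [7,19) fires=3 [14,26) fires=4
i=8 t=27 v=7: → [21,33); WM=26
i=9 t=32 v=9: → [28,40),[21,33); WM=26
i=10 t=35 v=7: → [35,47),[28,40); WM=26
i=11 t=37 v=6: → [35,47),[28,40); WM=37; [21,33) fires=3

[0,12)=2 [7,19)=3 [14,26)=4 [21,33)=3 [28,40)=3 [35,47)=2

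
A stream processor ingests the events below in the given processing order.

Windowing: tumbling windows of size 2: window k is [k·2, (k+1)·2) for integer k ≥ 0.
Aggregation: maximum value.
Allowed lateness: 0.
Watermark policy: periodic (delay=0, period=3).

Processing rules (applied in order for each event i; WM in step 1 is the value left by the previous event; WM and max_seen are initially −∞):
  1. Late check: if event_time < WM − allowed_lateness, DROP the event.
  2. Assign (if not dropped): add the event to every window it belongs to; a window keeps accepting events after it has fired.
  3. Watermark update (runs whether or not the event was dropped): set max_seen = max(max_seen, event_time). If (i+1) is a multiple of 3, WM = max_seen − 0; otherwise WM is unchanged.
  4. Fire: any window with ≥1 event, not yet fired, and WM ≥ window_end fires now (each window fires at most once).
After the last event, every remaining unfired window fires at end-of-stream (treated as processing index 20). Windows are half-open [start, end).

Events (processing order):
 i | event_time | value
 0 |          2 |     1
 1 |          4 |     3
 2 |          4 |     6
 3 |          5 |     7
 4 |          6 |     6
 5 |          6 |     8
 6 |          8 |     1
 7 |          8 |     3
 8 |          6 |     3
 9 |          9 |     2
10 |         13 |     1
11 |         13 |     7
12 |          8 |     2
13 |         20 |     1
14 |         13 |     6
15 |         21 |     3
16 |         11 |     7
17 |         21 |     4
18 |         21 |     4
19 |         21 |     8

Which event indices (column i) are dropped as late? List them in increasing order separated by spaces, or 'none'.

12 16

i=0 t=2 v=1: → [2,4); WM=−∞
i=1 t=4 v=3: → [4,6); WM=−∞
i=2 t=4 v=6: → [4,6); WM=4; [2,4) fires=1
i=3 t=5 v=7: → [4,6); WM=4
i=4 t=6 v=6: → [6,8); WM=4
i=5 t=6 v=8: → [6,8); WM=6; [4,6) fires=7
i=6 t=8 v=1: → [8,10); WM=6
i=7 t=8 v=3: → [8,10); WM=6
i=8 t=6 v=3: → [6,8); WM=8; [6,8) fires=8
i=9 t=9 v=2: → [8,10); WM=8
i=10 t=13 v=1: → [12,14); WM=8
i=11 t=13 v=7: → [12,14); WM=13; [8,10) fires=3
i=12 t=8 v=2: DROP (t<13-0); WM=13
i=13 t=20 v=1: → [20,22); WM=13
i=14 t=13 v=6: → [12,14); WM=20; [12,14) fires=7
i=15 t=21 v=3: → [20,22); WM=20
i=16 t=11 v=7: DROP (t<20-0); WM=20
i=17 t=21 v=4: → [20,22); WM=21
i=18 t=21 v=4: → [20,22); WM=21
i=19 t=21 v=8: → [20,22); WM=21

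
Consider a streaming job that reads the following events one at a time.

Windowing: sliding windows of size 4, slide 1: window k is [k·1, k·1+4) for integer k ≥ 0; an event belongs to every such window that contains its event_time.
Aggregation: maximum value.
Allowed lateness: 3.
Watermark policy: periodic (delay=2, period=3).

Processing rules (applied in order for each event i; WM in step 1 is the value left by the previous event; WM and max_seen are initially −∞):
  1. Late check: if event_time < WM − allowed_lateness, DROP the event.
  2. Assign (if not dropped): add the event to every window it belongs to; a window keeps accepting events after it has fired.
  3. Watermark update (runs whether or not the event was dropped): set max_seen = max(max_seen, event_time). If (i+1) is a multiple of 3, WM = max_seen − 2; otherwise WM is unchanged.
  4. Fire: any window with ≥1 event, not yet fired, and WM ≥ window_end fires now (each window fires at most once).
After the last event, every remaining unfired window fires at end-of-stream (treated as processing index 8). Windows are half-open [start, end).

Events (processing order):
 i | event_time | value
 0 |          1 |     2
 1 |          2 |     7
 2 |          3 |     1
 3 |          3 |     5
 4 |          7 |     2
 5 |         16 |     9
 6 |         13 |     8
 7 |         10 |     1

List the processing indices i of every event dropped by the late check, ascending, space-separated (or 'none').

i=0 t=1 v=2: → [1,5),[0,4); WM=−∞
i=1 t=2 v=7: → [2,6),[1,5),[0,4); WM=−∞
i=2 t=3 v=1: → [3,7),[2,6),[1,5),[0,4); WM=1
i=3 t=3 v=5: → [3,7),[2,6),[1,5),[0,4); WM=1
i=4 t=7 v=2: → [7,11),[6,10),[5,9),[4,8); WM=1
i=5 t=16 v=9: → [16,20),[15,19),[14,18),[13,17); WM=14; [0,4) fires=7 [1,5) fires=7 [2,6) fires=7 [3,7) fires=5 [4,8) fires=2 [5,9) fires=2 [6,10) fires=2 [7,11) fires=2
i=6 t=13 v=8: → [13,17),[12,16),[11,15),[10,14); WM=14; [10,14) fires=8
i=7 t=10 v=1: DROP (t<14-3); WM=14

7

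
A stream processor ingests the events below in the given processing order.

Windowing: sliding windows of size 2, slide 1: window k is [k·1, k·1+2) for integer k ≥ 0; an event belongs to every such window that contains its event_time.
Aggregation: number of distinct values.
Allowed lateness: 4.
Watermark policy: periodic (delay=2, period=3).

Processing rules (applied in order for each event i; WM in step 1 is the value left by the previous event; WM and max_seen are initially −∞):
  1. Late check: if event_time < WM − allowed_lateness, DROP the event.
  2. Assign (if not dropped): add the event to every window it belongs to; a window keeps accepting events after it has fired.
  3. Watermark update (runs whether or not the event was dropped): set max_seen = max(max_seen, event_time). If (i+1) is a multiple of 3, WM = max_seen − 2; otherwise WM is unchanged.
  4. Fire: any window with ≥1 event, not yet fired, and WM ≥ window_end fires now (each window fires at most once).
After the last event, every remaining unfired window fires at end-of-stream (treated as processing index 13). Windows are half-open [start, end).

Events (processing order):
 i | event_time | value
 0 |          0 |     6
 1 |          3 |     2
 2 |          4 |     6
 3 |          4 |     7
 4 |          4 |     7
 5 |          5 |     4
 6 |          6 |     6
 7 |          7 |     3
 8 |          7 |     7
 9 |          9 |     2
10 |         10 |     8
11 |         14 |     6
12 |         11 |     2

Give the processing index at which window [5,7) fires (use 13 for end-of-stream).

i=0 t=0 v=6: → [0,2); WM=−∞
i=1 t=3 v=2: → [3,5),[2,4); WM=−∞
i=2 t=4 v=6: → [4,6),[3,5); WM=2; [0,2) fires=1
i=3 t=4 v=7: → [4,6),[3,5); WM=2
i=4 t=4 v=7: → [4,6),[3,5); WM=2
i=5 t=5 v=4: → [5,7),[4,6); WM=3
i=6 t=6 v=6: → [6,8),[5,7); WM=3
i=7 t=7 v=3: → [7,9),[6,8); WM=3
i=8 t=7 v=7: → [7,9),[6,8); WM=5; [2,4) fires=1 [3,5) fires=3
i=9 t=9 v=2: → [9,11),[8,10); WM=5
i=10 t=10 v=8: → [10,12),[9,11); WM=5
i=11 t=14 v=6: → [14,16),[13,15); WM=12; [4,6) fires=3 [5,7) fires=2 [6,8) fires=3 [7,9) fires=2 [8,10) fires=1 [9,11) fires=2 [10,12) fires=1
i=12 t=11 v=2: → [11,13),[10,12); WM=12

11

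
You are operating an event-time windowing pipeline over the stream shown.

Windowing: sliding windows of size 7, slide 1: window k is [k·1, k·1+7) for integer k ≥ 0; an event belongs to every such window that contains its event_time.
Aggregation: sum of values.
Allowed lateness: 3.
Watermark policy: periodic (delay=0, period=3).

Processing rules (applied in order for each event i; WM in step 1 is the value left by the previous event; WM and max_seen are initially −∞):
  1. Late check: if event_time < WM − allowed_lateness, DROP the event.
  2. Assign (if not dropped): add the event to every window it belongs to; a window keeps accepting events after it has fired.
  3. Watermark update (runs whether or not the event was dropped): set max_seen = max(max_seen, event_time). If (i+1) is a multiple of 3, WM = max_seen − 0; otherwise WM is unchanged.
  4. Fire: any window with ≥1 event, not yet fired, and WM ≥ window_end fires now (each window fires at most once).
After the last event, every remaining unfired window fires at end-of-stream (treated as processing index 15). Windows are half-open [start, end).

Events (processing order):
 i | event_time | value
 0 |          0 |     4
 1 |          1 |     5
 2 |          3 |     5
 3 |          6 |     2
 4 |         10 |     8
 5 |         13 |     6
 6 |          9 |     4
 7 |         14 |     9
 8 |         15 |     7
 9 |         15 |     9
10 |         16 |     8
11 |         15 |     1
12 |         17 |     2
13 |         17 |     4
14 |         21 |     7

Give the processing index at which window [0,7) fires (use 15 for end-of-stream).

i=0 t=0 v=4: → [0,7); WM=−∞
i=1 t=1 v=5: → [1,8),[0,7); WM=−∞
i=2 t=3 v=5: → [3,10),[2,9),[1,8),[0,7); WM=3
i=3 t=6 v=2: → [6,13),[5,12),[4,11),[3,10),[2,9),[1,8),[0,7); WM=3
i=4 t=10 v=8: → [10,17),[9,16),[8,15),[7,14),[6,13),[5,12),[4,11); WM=3
i=5 t=13 v=6: → [13,20),[12,19),[11,18),[10,17),[9,16),[8,15),[7,14); WM=13; [0,7) fires=16 [1,8) fires=12 [2,9) fires=7 [3,10) fires=7 [4,11) fires=10 [5,12) fires=10 [6,13) fires=10
i=6 t=9 v=4: DROP (t<13-3); WM=13
i=7 t=14 v=9: → [14,21),[13,20),[12,19),[11,18),[10,17),[9,16),[8,15); WM=13
i=8 t=15 v=7: → [15,22),[14,21),[13,20),[12,19),[11,18),[10,17),[9,16); WM=15; [7,14) fires=14 [8,15) fires=23
i=9 t=15 v=9: → [15,22),[14,21),[13,20),[12,19),[11,18),[10,17),[9,16); WM=15
i=10 t=16 v=8: → [16,23),[15,22),[14,21),[13,20),[12,19),[11,18),[10,17); WM=15
i=11 t=15 v=1: → [15,22),[14,21),[13,20),[12,19),[11,18),[10,17),[9,16); WM=16; [9,16) fires=40
i=12 t=17 v=2: → [17,24),[16,23),[15,22),[14,21),[13,20),[12,19),[11,18); WM=16
i=13 t=17 v=4: → [17,24),[16,23),[15,22),[14,21),[13,20),[12,19),[11,18); WM=16
i=14 t=21 v=7: → [21,28),[20,27),[19,26),[18,25),[17,24),[16,23),[15,22); WM=21; [10,17) fires=48 [11,18) fires=46 [12,19) fires=46 [13,20) fires=46 [14,21) fires=40

5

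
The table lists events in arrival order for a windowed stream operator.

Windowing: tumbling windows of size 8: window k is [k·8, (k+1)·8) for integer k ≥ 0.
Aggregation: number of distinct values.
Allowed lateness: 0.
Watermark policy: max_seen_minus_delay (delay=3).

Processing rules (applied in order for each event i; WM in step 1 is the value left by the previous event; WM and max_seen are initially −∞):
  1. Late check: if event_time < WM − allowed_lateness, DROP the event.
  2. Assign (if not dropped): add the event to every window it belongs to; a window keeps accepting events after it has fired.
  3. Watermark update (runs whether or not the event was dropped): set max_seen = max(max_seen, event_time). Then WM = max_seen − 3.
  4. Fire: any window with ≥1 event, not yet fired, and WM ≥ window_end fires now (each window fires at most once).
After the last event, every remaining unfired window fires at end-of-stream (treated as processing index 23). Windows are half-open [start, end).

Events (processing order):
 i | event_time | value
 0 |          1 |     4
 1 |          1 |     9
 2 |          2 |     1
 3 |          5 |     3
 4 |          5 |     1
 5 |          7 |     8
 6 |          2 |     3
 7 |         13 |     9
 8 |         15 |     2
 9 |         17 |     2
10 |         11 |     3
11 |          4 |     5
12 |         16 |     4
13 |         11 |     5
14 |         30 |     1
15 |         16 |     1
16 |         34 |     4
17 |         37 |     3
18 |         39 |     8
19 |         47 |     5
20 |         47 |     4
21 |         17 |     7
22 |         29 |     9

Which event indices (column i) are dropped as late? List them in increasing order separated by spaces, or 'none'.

6 10 11 13 15 21 22

i=0 t=1 v=4: → [0,8); WM=-2
i=1 t=1 v=9: → [0,8); WM=-2
i=2 t=2 v=1: → [0,8); WM=-1
i=3 t=5 v=3: → [0,8); WM=2
i=4 t=5 v=1: → [0,8); WM=2
i=5 t=7 v=8: → [0,8); WM=4
i=6 t=2 v=3: DROP (t<4-0); WM=4
i=7 t=13 v=9: → [8,16); WM=10; [0,8) fires=5
i=8 t=15 v=2: → [8,16); WM=12
i=9 t=17 v=2: → [16,24); WM=14
i=10 t=11 v=3: DROP (t<14-0); WM=14
i=11 t=4 v=5: DROP (t<14-0); WM=14
i=12 t=16 v=4: → [16,24); WM=14
i=13 t=11 v=5: DROP (t<14-0); WM=14
i=14 t=30 v=1: → [24,32); WM=27; [8,16) fires=2 [16,24) fires=2
i=15 t=16 v=1: DROP (t<27-0); WM=27
i=16 t=34 v=4: → [32,40); WM=31
i=17 t=37 v=3: → [32,40); WM=34; [24,32) fires=1
i=18 t=39 v=8: → [32,40); WM=36
i=19 t=47 v=5: → [40,48); WM=44; [32,40) fires=3
i=20 t=47 v=4: → [40,48); WM=44
i=21 t=17 v=7: DROP (t<44-0); WM=44
i=22 t=29 v=9: DROP (t<44-0); WM=44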